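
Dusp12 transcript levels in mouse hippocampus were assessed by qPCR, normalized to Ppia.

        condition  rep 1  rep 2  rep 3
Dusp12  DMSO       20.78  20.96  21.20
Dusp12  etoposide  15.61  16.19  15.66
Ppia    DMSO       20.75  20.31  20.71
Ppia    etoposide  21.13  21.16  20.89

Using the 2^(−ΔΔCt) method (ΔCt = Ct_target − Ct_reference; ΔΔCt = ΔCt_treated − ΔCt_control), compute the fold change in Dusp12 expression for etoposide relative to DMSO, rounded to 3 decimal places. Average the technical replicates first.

Mean Ct: Dusp12 DMSO 20.980; Dusp12 etoposide 15.820; Ppia DMSO 20.590; Ppia etoposide 21.060
ΔCt(DMSO) = 20.980 − 20.590 = 0.390
ΔCt(etoposide) = 15.820 − 21.060 = -5.240
ΔΔCt = -5.240 − 0.390 = -5.630
Fold change = 2^(−(-5.630)) = 2^5.630 = 49.5221

49.522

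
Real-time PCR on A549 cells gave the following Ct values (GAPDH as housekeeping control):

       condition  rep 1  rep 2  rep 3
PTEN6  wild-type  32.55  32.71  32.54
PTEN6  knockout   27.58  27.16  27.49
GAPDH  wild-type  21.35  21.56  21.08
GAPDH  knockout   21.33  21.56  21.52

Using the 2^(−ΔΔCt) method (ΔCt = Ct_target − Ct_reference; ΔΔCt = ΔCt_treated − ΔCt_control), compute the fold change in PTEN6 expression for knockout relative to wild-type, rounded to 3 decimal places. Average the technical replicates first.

40.224

Mean Ct: PTEN6 wild-type 32.600; PTEN6 knockout 27.410; GAPDH wild-type 21.330; GAPDH knockout 21.470
ΔCt(wild-type) = 32.600 − 21.330 = 11.270
ΔCt(knockout) = 27.410 − 21.470 = 5.940
ΔΔCt = 5.940 − 11.270 = -5.330
Fold change = 2^(−(-5.330)) = 2^5.330 = 40.2244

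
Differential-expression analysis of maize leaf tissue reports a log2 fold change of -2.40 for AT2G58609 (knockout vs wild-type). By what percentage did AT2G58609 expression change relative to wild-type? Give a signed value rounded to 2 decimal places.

Fold change = 2^(-2.40) = 0.1895
Percent change = (FC − 1) × 100% = (0.1895 − 1) × 100 = -81.05%

-81.05%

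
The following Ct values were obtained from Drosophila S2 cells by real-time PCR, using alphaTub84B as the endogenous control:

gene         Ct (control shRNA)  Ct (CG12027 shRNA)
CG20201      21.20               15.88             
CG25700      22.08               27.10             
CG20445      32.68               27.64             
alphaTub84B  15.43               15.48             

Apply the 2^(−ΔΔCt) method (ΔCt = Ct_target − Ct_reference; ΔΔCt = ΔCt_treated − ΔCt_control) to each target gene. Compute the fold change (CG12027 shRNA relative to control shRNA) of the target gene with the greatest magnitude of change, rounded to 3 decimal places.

CG20201: ΔΔCt = (15.88−15.48) − (21.20−15.43) = 0.40 − 5.77 = -5.37; fold change = 2^5.37 = 41.355
CG25700: ΔΔCt = (27.10−15.48) − (22.08−15.43) = 11.62 − 6.65 = 4.97; fold change = 2^-4.97 = 0.032
CG20445: ΔΔCt = (27.64−15.48) − (32.68−15.43) = 12.16 − 17.25 = -5.09; fold change = 2^5.09 = 34.060
CG20201 has the largest |ΔΔCt| = 5.37.

41.355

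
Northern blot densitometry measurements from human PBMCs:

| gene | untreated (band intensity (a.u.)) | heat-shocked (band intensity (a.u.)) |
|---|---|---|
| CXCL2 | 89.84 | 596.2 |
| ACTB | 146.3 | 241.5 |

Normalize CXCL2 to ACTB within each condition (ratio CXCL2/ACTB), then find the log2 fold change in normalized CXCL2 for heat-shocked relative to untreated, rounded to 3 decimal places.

CXCL2/ACTB (untreated) = 89.84 / 146.3 = 0.61408
CXCL2/ACTB (heat-shocked) = 596.2 / 241.5 = 2.4687
Fold change = 2.4687 / 0.61408 = 4.0202
log2(4.0202) = 2.0073

2.007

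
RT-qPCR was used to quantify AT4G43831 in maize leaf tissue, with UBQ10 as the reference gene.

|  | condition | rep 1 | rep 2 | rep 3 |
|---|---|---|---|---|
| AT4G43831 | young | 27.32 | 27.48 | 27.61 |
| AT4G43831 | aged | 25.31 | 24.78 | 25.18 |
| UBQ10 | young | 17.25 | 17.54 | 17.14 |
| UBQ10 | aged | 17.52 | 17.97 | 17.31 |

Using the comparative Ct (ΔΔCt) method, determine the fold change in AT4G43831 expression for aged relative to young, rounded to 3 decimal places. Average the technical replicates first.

6.364

Mean Ct: AT4G43831 young 27.470; AT4G43831 aged 25.090; UBQ10 young 17.310; UBQ10 aged 17.600
ΔCt(young) = 27.470 − 17.310 = 10.160
ΔCt(aged) = 25.090 − 17.600 = 7.490
ΔΔCt = 7.490 − 10.160 = -2.670
Fold change = 2^(−(-2.670)) = 2^2.670 = 6.3643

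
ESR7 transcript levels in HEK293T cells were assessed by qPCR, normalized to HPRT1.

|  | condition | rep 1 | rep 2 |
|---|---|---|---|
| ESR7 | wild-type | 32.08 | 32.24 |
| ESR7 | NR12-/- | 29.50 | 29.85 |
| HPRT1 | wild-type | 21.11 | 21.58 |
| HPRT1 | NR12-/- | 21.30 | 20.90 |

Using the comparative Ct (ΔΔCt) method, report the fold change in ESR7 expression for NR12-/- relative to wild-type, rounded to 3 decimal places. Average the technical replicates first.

Mean Ct: ESR7 wild-type 32.160; ESR7 NR12-/- 29.675; HPRT1 wild-type 21.345; HPRT1 NR12-/- 21.100
ΔCt(wild-type) = 32.160 − 21.345 = 10.815
ΔCt(NR12-/-) = 29.675 − 21.100 = 8.575
ΔΔCt = 8.575 − 10.815 = -2.240
Fold change = 2^(−(-2.240)) = 2^2.240 = 4.7240

4.724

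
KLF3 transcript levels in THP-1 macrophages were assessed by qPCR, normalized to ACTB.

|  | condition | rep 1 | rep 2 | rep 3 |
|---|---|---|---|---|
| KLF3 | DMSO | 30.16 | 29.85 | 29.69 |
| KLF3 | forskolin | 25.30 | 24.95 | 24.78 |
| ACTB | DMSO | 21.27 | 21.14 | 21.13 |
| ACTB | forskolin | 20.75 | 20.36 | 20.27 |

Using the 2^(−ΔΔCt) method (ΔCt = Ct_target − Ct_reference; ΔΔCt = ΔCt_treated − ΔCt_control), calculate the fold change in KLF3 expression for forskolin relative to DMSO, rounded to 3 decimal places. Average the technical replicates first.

Mean Ct: KLF3 DMSO 29.900; KLF3 forskolin 25.010; ACTB DMSO 21.180; ACTB forskolin 20.460
ΔCt(DMSO) = 29.900 − 21.180 = 8.720
ΔCt(forskolin) = 25.010 − 20.460 = 4.550
ΔΔCt = 4.550 − 8.720 = -4.170
Fold change = 2^(−(-4.170)) = 2^4.170 = 18.0009

18.001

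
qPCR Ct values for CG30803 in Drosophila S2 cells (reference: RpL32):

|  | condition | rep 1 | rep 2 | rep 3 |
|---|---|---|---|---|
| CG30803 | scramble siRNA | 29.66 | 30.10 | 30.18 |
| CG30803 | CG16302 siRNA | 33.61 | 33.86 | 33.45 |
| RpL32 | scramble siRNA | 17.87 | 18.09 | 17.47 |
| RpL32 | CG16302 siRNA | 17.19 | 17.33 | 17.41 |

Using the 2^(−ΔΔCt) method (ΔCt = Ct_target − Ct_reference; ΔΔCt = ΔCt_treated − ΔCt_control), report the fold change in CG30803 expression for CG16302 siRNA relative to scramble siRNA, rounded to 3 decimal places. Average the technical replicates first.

0.056

Mean Ct: CG30803 scramble siRNA 29.980; CG30803 CG16302 siRNA 33.640; RpL32 scramble siRNA 17.810; RpL32 CG16302 siRNA 17.310
ΔCt(scramble siRNA) = 29.980 − 17.810 = 12.170
ΔCt(CG16302 siRNA) = 33.640 − 17.310 = 16.330
ΔΔCt = 16.330 − 12.170 = 4.160
Fold change = 2^(−4.160) = 0.0559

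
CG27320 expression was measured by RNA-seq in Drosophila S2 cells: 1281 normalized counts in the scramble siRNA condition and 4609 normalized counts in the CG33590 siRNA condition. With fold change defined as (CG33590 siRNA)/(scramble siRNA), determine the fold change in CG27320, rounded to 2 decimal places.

3.60

Fold change = 4609 / 1281 = 3.598
CG27320 is upregulated.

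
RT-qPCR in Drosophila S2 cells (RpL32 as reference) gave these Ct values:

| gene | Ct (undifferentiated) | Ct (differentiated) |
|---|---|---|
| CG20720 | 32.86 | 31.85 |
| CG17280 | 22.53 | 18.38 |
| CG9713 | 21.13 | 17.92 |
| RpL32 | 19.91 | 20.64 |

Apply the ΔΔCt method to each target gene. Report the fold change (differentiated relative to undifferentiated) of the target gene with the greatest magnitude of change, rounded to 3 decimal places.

29.446

CG20720: ΔΔCt = (31.85−20.64) − (32.86−19.91) = 11.21 − 12.95 = -1.74; fold change = 2^1.74 = 3.340
CG17280: ΔΔCt = (18.38−20.64) − (22.53−19.91) = -2.26 − 2.62 = -4.88; fold change = 2^4.88 = 29.446
CG9713: ΔΔCt = (17.92−20.64) − (21.13−19.91) = -2.72 − 1.22 = -3.94; fold change = 2^3.94 = 15.348
CG17280 has the largest |ΔΔCt| = 4.88.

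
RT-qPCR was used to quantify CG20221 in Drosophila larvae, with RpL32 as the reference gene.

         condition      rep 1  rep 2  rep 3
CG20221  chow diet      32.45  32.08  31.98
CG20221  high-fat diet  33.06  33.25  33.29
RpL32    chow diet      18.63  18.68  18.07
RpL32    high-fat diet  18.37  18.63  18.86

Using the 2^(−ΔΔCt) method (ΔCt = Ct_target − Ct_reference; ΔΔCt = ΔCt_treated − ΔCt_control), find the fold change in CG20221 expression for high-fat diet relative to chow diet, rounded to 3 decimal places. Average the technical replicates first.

0.547

Mean Ct: CG20221 chow diet 32.170; CG20221 high-fat diet 33.200; RpL32 chow diet 18.460; RpL32 high-fat diet 18.620
ΔCt(chow diet) = 32.170 − 18.460 = 13.710
ΔCt(high-fat diet) = 33.200 − 18.620 = 14.580
ΔΔCt = 14.580 − 13.710 = 0.870
Fold change = 2^(−0.870) = 0.5471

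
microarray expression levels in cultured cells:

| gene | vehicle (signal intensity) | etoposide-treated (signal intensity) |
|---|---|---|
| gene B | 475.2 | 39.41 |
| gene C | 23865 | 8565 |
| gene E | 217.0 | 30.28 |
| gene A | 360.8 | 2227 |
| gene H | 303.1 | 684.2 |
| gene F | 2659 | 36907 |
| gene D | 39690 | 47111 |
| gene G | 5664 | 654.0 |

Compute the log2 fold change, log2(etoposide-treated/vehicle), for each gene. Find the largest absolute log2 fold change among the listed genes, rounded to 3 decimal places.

log2(39.41/475.2) = -3.592  (gene B)
log2(8565/23865) = -1.478  (gene C)
log2(30.28/217.0) = -2.841  (gene E)
log2(2227/360.8) = 2.626  (gene A)
log2(684.2/303.1) = 1.175  (gene H)
log2(36907/2659) = 3.795  (gene F)
log2(47111/39690) = 0.247  (gene D)
log2(654.0/5664) = -3.114  (gene G)
The largest magnitude belongs to gene F.

3.795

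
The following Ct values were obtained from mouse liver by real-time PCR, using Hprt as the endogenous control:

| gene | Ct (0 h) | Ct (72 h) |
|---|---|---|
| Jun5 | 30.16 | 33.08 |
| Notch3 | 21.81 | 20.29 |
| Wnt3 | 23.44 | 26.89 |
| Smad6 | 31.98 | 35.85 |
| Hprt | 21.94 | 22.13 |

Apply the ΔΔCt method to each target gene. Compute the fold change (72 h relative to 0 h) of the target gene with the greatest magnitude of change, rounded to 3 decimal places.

0.078

Jun5: ΔΔCt = (33.08−22.13) − (30.16−21.94) = 10.95 − 8.22 = 2.73; fold change = 2^-2.73 = 0.151
Notch3: ΔΔCt = (20.29−22.13) − (21.81−21.94) = -1.84 − (-0.13) = -1.71; fold change = 2^1.71 = 3.272
Wnt3: ΔΔCt = (26.89−22.13) − (23.44−21.94) = 4.76 − 1.50 = 3.26; fold change = 2^-3.26 = 0.104
Smad6: ΔΔCt = (35.85−22.13) − (31.98−21.94) = 13.72 − 10.04 = 3.68; fold change = 2^-3.68 = 0.078
Smad6 has the largest |ΔΔCt| = 3.68.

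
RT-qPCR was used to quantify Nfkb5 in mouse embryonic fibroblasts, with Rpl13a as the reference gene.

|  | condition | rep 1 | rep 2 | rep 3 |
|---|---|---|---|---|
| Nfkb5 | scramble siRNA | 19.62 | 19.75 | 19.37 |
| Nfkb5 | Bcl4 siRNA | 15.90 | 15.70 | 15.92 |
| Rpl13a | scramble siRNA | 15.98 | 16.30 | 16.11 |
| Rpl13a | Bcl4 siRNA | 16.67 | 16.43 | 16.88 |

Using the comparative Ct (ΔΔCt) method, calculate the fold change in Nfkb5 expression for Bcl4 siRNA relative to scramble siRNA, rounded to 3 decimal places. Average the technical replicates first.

19.293

Mean Ct: Nfkb5 scramble siRNA 19.580; Nfkb5 Bcl4 siRNA 15.840; Rpl13a scramble siRNA 16.130; Rpl13a Bcl4 siRNA 16.660
ΔCt(scramble siRNA) = 19.580 − 16.130 = 3.450
ΔCt(Bcl4 siRNA) = 15.840 − 16.660 = -0.820
ΔΔCt = -0.820 − 3.450 = -4.270
Fold change = 2^(−(-4.270)) = 2^4.270 = 19.2929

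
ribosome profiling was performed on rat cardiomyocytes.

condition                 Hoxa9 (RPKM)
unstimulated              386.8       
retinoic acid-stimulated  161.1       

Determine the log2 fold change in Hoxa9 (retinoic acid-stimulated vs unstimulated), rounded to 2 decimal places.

Fold change = 161.1 / 386.8 = 0.4165
log2(0.4165) = -1.264

-1.26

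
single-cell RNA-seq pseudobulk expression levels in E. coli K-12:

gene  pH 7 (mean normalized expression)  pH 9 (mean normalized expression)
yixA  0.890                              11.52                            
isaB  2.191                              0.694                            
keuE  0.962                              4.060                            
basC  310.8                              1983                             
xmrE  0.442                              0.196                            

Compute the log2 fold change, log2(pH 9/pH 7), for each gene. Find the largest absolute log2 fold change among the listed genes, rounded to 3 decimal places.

3.694

log2(11.52/0.890) = 3.694  (yixA)
log2(0.694/2.191) = -1.659  (isaB)
log2(4.060/0.962) = 2.077  (keuE)
log2(1983/310.8) = 2.674  (basC)
log2(0.196/0.442) = -1.173  (xmrE)
The largest magnitude belongs to yixA.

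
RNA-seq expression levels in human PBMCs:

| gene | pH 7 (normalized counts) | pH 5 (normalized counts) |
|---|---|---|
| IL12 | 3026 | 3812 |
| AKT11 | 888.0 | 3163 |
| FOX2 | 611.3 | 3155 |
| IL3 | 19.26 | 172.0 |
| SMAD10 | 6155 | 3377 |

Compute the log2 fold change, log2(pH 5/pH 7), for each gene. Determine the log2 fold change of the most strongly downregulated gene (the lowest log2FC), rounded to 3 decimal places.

log2(3812/3026) = 0.333  (IL12)
log2(3163/888.0) = 1.833  (AKT11)
log2(3155/611.3) = 2.368  (FOX2)
log2(172.0/19.26) = 3.159  (IL3)
log2(3377/6155) = -0.866  (SMAD10)
SMAD10 is most strongly downregulated.

-0.866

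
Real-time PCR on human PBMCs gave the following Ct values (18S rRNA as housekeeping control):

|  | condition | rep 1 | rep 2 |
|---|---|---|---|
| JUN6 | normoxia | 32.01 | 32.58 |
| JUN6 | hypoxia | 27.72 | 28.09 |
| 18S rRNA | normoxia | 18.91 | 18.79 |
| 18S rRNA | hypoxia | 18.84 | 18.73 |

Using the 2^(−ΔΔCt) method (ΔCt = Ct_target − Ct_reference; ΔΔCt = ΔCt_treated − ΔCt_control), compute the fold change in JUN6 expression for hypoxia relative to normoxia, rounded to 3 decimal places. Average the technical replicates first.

Mean Ct: JUN6 normoxia 32.295; JUN6 hypoxia 27.905; 18S rRNA normoxia 18.850; 18S rRNA hypoxia 18.785
ΔCt(normoxia) = 32.295 − 18.850 = 13.445
ΔCt(hypoxia) = 27.905 − 18.785 = 9.120
ΔΔCt = 9.120 − 13.445 = -4.325
Fold change = 2^(−(-4.325)) = 2^4.325 = 20.0426

20.043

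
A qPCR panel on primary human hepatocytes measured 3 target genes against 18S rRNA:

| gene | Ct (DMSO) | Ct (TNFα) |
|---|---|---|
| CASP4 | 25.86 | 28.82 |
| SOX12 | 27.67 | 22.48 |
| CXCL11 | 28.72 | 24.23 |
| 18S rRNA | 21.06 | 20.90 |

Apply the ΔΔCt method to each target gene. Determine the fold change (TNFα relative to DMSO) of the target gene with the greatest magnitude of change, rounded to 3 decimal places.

32.672

CASP4: ΔΔCt = (28.82−20.90) − (25.86−21.06) = 7.92 − 4.80 = 3.12; fold change = 2^-3.12 = 0.115
SOX12: ΔΔCt = (22.48−20.90) − (27.67−21.06) = 1.58 − 6.61 = -5.03; fold change = 2^5.03 = 32.672
CXCL11: ΔΔCt = (24.23−20.90) − (28.72−21.06) = 3.33 − 7.66 = -4.33; fold change = 2^4.33 = 20.112
SOX12 has the largest |ΔΔCt| = 5.03.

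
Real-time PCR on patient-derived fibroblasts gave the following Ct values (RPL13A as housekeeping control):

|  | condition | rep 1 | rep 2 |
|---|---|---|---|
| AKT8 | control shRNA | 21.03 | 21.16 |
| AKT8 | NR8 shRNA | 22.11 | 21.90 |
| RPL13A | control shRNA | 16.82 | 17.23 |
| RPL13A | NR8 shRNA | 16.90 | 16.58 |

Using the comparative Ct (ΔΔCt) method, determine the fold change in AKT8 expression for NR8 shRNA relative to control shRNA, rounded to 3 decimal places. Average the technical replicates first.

Mean Ct: AKT8 control shRNA 21.095; AKT8 NR8 shRNA 22.005; RPL13A control shRNA 17.025; RPL13A NR8 shRNA 16.740
ΔCt(control shRNA) = 21.095 − 17.025 = 4.070
ΔCt(NR8 shRNA) = 22.005 − 16.740 = 5.265
ΔΔCt = 5.265 − 4.070 = 1.195
Fold change = 2^(−1.195) = 0.4368

0.437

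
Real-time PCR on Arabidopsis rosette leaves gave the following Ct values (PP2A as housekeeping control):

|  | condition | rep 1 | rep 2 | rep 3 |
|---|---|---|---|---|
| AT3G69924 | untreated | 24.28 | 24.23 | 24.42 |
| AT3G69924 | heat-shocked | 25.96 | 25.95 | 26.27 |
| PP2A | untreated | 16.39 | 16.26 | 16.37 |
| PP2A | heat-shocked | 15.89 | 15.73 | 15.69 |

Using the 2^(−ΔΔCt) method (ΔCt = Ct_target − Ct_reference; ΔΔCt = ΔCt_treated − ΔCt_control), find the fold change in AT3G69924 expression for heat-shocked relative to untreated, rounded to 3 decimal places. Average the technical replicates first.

0.200

Mean Ct: AT3G69924 untreated 24.310; AT3G69924 heat-shocked 26.060; PP2A untreated 16.340; PP2A heat-shocked 15.770
ΔCt(untreated) = 24.310 − 16.340 = 7.970
ΔCt(heat-shocked) = 26.060 − 15.770 = 10.290
ΔΔCt = 10.290 − 7.970 = 2.320
Fold change = 2^(−2.320) = 0.2003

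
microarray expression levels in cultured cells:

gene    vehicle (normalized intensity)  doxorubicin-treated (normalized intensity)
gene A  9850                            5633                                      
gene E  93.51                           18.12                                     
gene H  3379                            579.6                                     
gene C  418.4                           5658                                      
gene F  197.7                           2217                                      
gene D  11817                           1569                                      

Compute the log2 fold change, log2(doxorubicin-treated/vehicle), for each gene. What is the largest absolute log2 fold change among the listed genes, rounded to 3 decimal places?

3.757

log2(5633/9850) = -0.806  (gene A)
log2(18.12/93.51) = -2.368  (gene E)
log2(579.6/3379) = -2.543  (gene H)
log2(5658/418.4) = 3.757  (gene C)
log2(2217/197.7) = 3.487  (gene F)
log2(1569/11817) = -2.913  (gene D)
The largest magnitude belongs to gene C.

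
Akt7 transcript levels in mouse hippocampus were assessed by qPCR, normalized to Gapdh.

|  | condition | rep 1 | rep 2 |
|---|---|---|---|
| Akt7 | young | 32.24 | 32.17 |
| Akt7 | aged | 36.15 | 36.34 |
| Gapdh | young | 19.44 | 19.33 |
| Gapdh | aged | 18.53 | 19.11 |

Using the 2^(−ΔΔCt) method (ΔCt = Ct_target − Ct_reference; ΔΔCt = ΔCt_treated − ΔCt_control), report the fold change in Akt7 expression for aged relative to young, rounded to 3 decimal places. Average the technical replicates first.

0.041

Mean Ct: Akt7 young 32.205; Akt7 aged 36.245; Gapdh young 19.385; Gapdh aged 18.820
ΔCt(young) = 32.205 − 19.385 = 12.820
ΔCt(aged) = 36.245 − 18.820 = 17.425
ΔΔCt = 17.425 − 12.820 = 4.605
Fold change = 2^(−4.605) = 0.0411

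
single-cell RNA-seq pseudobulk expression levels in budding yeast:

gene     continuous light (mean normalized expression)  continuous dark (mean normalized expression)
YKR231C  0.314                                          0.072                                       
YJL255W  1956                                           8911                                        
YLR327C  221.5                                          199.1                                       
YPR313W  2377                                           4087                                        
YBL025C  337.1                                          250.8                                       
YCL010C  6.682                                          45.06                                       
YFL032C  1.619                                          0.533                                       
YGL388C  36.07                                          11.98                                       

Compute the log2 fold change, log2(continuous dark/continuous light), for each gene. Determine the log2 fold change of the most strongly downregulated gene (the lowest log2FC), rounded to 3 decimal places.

log2(0.072/0.314) = -2.125  (YKR231C)
log2(8911/1956) = 2.188  (YJL255W)
log2(199.1/221.5) = -0.154  (YLR327C)
log2(4087/2377) = 0.782  (YPR313W)
log2(250.8/337.1) = -0.427  (YBL025C)
log2(45.06/6.682) = 2.753  (YCL010C)
log2(0.533/1.619) = -1.603  (YFL032C)
log2(11.98/36.07) = -1.590  (YGL388C)
YKR231C is most strongly downregulated.

-2.125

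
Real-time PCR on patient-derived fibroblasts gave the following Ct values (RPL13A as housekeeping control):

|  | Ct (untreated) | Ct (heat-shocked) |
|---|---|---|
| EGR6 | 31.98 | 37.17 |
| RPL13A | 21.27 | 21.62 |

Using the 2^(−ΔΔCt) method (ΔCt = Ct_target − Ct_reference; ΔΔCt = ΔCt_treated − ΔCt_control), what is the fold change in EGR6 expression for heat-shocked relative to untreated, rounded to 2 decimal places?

ΔCt(untreated) = 31.980 − 21.270 = 10.710
ΔCt(heat-shocked) = 37.170 − 21.620 = 15.550
ΔΔCt = 15.550 − 10.710 = 4.840
Fold change = 2^(−4.840) = 0.035

0.03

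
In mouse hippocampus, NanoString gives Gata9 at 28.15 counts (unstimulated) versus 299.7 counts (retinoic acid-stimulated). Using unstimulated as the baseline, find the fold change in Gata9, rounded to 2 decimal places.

Fold change = 299.7 / 28.15 = 10.647
Gata9 is upregulated.

10.65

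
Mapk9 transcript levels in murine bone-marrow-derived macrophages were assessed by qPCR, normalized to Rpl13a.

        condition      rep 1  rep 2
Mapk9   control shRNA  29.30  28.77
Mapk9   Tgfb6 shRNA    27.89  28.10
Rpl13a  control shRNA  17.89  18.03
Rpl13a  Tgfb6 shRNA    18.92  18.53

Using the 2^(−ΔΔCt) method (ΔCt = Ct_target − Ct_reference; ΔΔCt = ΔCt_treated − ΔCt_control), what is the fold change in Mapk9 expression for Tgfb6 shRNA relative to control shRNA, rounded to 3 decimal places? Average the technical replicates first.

Mean Ct: Mapk9 control shRNA 29.035; Mapk9 Tgfb6 shRNA 27.995; Rpl13a control shRNA 17.960; Rpl13a Tgfb6 shRNA 18.725
ΔCt(control shRNA) = 29.035 − 17.960 = 11.075
ΔCt(Tgfb6 shRNA) = 27.995 − 18.725 = 9.270
ΔΔCt = 9.270 − 11.075 = -1.805
Fold change = 2^(−(-1.805)) = 2^1.805 = 3.4943

3.494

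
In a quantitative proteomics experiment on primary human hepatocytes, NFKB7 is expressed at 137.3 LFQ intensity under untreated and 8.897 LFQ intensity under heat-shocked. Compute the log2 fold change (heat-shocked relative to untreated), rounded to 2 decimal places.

Fold change = 8.897 / 137.3 = 0.0648
log2(0.0648) = -3.948

-3.95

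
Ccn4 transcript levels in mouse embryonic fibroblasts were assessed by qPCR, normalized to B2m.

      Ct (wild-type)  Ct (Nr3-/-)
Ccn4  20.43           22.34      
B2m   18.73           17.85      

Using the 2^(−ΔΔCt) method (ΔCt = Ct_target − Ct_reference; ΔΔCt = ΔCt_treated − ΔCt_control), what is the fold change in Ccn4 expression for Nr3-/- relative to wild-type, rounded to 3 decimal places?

ΔCt(wild-type) = 20.430 − 18.730 = 1.700
ΔCt(Nr3-/-) = 22.340 − 17.850 = 4.490
ΔΔCt = 4.490 − 1.700 = 2.790
Fold change = 2^(−2.790) = 0.1446

0.145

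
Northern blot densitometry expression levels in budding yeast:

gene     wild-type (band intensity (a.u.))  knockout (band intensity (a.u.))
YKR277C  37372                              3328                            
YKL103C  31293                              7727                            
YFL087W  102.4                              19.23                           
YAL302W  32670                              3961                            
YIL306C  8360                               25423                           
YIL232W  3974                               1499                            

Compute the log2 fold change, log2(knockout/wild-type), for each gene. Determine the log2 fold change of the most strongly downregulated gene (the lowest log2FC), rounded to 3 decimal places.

-3.489

log2(3328/37372) = -3.489  (YKR277C)
log2(7727/31293) = -2.018  (YKL103C)
log2(19.23/102.4) = -2.413  (YFL087W)
log2(3961/32670) = -3.044  (YAL302W)
log2(25423/8360) = 1.605  (YIL306C)
log2(1499/3974) = -1.407  (YIL232W)
YKR277C is most strongly downregulated.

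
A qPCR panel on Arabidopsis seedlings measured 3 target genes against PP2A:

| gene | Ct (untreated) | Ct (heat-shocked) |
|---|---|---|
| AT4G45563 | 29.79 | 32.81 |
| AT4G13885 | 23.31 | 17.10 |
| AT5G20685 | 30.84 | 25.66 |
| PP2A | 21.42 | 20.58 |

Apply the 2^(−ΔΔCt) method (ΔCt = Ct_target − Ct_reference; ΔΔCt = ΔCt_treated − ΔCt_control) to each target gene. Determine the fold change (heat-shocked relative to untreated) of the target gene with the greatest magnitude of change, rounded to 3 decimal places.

41.355

AT4G45563: ΔΔCt = (32.81−20.58) − (29.79−21.42) = 12.23 − 8.37 = 3.86; fold change = 2^-3.86 = 0.069
AT4G13885: ΔΔCt = (17.10−20.58) − (23.31−21.42) = -3.48 − 1.89 = -5.37; fold change = 2^5.37 = 41.355
AT5G20685: ΔΔCt = (25.66−20.58) − (30.84−21.42) = 5.08 − 9.42 = -4.34; fold change = 2^4.34 = 20.252
AT4G13885 has the largest |ΔΔCt| = 5.37.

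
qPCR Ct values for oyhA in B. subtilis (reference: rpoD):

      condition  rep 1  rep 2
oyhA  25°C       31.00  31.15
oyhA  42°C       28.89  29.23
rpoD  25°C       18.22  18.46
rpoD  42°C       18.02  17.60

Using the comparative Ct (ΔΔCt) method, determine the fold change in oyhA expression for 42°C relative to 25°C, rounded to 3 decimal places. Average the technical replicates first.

Mean Ct: oyhA 25°C 31.075; oyhA 42°C 29.060; rpoD 25°C 18.340; rpoD 42°C 17.810
ΔCt(25°C) = 31.075 − 18.340 = 12.735
ΔCt(42°C) = 29.060 − 17.810 = 11.250
ΔΔCt = 11.250 − 12.735 = -1.485
Fold change = 2^(−(-1.485)) = 2^1.485 = 2.7992

2.799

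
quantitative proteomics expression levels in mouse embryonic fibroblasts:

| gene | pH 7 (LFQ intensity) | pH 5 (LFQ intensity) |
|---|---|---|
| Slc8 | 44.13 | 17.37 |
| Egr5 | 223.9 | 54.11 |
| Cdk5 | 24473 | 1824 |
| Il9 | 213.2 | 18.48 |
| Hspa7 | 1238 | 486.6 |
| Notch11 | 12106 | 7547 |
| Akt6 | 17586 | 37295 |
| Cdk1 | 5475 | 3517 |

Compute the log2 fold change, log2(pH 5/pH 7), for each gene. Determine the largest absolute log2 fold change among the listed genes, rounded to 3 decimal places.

log2(17.37/44.13) = -1.345  (Slc8)
log2(54.11/223.9) = -2.049  (Egr5)
log2(1824/24473) = -3.746  (Cdk5)
log2(18.48/213.2) = -3.528  (Il9)
log2(486.6/1238) = -1.347  (Hspa7)
log2(7547/12106) = -0.682  (Notch11)
log2(37295/17586) = 1.085  (Akt6)
log2(3517/5475) = -0.639  (Cdk1)
The largest magnitude belongs to Cdk5.

3.746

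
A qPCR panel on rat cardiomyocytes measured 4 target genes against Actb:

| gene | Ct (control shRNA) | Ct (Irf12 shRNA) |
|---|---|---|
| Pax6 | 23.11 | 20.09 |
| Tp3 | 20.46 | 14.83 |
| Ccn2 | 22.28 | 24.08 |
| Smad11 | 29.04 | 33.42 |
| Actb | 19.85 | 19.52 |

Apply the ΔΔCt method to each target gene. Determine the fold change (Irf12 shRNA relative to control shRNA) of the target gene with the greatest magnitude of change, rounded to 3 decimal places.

39.397

Pax6: ΔΔCt = (20.09−19.52) − (23.11−19.85) = 0.57 − 3.26 = -2.69; fold change = 2^2.69 = 6.453
Tp3: ΔΔCt = (14.83−19.52) − (20.46−19.85) = -4.69 − 0.61 = -5.30; fold change = 2^5.30 = 39.397
Ccn2: ΔΔCt = (24.08−19.52) − (22.28−19.85) = 4.56 − 2.43 = 2.13; fold change = 2^-2.13 = 0.228
Smad11: ΔΔCt = (33.42−19.52) − (29.04−19.85) = 13.90 − 9.19 = 4.71; fold change = 2^-4.71 = 0.038
Tp3 has the largest |ΔΔCt| = 5.30.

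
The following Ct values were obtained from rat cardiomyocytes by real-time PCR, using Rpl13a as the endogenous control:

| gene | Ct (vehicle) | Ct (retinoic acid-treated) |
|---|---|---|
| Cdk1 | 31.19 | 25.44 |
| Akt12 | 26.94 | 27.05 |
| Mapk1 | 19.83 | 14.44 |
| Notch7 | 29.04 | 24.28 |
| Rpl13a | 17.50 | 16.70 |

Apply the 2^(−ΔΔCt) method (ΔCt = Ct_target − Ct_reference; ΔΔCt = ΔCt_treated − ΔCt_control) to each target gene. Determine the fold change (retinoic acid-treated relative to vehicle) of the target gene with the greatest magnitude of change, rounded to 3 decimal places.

30.910

Cdk1: ΔΔCt = (25.44−16.70) − (31.19−17.50) = 8.74 − 13.69 = -4.95; fold change = 2^4.95 = 30.910
Akt12: ΔΔCt = (27.05−16.70) − (26.94−17.50) = 10.35 − 9.44 = 0.91; fold change = 2^-0.91 = 0.532
Mapk1: ΔΔCt = (14.44−16.70) − (19.83−17.50) = -2.26 − 2.33 = -4.59; fold change = 2^4.59 = 24.084
Notch7: ΔΔCt = (24.28−16.70) − (29.04−17.50) = 7.58 − 11.54 = -3.96; fold change = 2^3.96 = 15.562
Cdk1 has the largest |ΔΔCt| = 4.95.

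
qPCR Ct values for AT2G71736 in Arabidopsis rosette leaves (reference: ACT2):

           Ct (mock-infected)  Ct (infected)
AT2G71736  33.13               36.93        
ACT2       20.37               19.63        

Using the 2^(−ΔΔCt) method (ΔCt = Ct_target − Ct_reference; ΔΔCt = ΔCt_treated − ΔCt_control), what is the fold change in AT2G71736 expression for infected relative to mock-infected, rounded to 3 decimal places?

0.043

ΔCt(mock-infected) = 33.130 − 20.370 = 12.760
ΔCt(infected) = 36.930 − 19.630 = 17.300
ΔΔCt = 17.300 − 12.760 = 4.540
Fold change = 2^(−4.540) = 0.0430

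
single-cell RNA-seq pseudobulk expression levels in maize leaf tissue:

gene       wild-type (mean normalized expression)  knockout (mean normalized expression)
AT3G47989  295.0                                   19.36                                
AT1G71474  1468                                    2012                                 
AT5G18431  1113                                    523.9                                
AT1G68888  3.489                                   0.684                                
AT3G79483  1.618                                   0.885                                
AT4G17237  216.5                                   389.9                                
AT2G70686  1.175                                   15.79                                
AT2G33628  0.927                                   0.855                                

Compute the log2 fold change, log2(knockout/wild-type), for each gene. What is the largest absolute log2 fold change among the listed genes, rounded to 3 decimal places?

log2(19.36/295.0) = -3.930  (AT3G47989)
log2(2012/1468) = 0.455  (AT1G71474)
log2(523.9/1113) = -1.087  (AT5G18431)
log2(0.684/3.489) = -2.351  (AT1G68888)
log2(0.885/1.618) = -0.870  (AT3G79483)
log2(389.9/216.5) = 0.849  (AT4G17237)
log2(15.79/1.175) = 3.748  (AT2G70686)
log2(0.855/0.927) = -0.117  (AT2G33628)
The largest magnitude belongs to AT3G47989.

3.930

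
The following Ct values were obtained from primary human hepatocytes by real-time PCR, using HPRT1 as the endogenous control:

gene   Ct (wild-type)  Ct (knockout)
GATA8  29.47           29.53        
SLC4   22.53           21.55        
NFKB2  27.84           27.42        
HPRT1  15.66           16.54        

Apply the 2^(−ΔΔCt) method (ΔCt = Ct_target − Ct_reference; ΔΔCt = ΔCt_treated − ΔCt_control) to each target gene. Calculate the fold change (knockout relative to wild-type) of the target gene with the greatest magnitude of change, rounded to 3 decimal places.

3.630

GATA8: ΔΔCt = (29.53−16.54) − (29.47−15.66) = 12.99 − 13.81 = -0.82; fold change = 2^0.82 = 1.765
SLC4: ΔΔCt = (21.55−16.54) − (22.53−15.66) = 5.01 − 6.87 = -1.86; fold change = 2^1.86 = 3.630
NFKB2: ΔΔCt = (27.42−16.54) − (27.84−15.66) = 10.88 − 12.18 = -1.30; fold change = 2^1.30 = 2.462
SLC4 has the largest |ΔΔCt| = 1.86.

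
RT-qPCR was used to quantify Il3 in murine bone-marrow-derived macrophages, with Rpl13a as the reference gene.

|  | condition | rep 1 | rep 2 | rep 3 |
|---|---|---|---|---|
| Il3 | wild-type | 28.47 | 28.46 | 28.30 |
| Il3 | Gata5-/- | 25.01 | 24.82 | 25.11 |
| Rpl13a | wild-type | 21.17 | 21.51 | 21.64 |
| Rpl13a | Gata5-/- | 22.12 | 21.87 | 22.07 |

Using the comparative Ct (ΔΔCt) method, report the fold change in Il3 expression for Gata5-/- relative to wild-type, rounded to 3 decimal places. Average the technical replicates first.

16.111

Mean Ct: Il3 wild-type 28.410; Il3 Gata5-/- 24.980; Rpl13a wild-type 21.440; Rpl13a Gata5-/- 22.020
ΔCt(wild-type) = 28.410 − 21.440 = 6.970
ΔCt(Gata5-/-) = 24.980 − 22.020 = 2.960
ΔΔCt = 2.960 − 6.970 = -4.010
Fold change = 2^(−(-4.010)) = 2^4.010 = 16.1113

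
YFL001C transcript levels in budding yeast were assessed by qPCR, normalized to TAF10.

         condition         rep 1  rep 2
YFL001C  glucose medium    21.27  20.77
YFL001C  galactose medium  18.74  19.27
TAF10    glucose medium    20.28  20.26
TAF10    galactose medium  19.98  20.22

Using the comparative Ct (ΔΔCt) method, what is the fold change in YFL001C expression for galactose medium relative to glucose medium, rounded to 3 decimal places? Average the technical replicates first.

Mean Ct: YFL001C glucose medium 21.020; YFL001C galactose medium 19.005; TAF10 glucose medium 20.270; TAF10 galactose medium 20.100
ΔCt(glucose medium) = 21.020 − 20.270 = 0.750
ΔCt(galactose medium) = 19.005 − 20.100 = -1.095
ΔΔCt = -1.095 − 0.750 = -1.845
Fold change = 2^(−(-1.845)) = 2^1.845 = 3.5925

3.593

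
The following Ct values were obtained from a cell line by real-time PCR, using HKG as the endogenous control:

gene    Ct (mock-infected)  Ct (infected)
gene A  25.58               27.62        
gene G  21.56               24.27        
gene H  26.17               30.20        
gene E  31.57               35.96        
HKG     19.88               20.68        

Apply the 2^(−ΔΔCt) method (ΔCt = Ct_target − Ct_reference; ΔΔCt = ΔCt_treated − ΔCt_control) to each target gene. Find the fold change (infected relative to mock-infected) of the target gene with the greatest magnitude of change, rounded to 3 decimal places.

gene A: ΔΔCt = (27.62−20.68) − (25.58−19.88) = 6.94 − 5.70 = 1.24; fold change = 2^-1.24 = 0.423
gene G: ΔΔCt = (24.27−20.68) − (21.56−19.88) = 3.59 − 1.68 = 1.91; fold change = 2^-1.91 = 0.266
gene H: ΔΔCt = (30.20−20.68) − (26.17−19.88) = 9.52 − 6.29 = 3.23; fold change = 2^-3.23 = 0.107
gene E: ΔΔCt = (35.96−20.68) − (31.57−19.88) = 15.28 − 11.69 = 3.59; fold change = 2^-3.59 = 0.083
gene E has the largest |ΔΔCt| = 3.59.

0.083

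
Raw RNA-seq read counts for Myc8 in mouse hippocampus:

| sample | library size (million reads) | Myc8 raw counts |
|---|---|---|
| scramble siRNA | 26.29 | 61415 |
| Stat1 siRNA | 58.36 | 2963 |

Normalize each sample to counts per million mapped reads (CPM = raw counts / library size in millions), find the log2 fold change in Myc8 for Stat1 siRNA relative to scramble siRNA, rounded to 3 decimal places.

CPM(scramble siRNA) = 61415 / 26.29 = 2336.0593
CPM(Stat1 siRNA) = 2963 / 58.36 = 50.7711
Fold change = 50.7711 / 2336.0593 = 0.02173
log2(0.02173) = -5.5239

-5.524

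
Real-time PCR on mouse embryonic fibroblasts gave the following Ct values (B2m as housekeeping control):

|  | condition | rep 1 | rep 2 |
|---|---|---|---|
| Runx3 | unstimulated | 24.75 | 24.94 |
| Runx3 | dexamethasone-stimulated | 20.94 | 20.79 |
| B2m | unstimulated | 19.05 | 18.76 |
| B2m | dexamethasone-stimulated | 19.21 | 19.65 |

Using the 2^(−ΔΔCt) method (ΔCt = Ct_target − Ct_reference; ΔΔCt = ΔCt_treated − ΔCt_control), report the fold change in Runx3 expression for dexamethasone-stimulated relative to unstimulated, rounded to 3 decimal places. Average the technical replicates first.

22.706

Mean Ct: Runx3 unstimulated 24.845; Runx3 dexamethasone-stimulated 20.865; B2m unstimulated 18.905; B2m dexamethasone-stimulated 19.430
ΔCt(unstimulated) = 24.845 − 18.905 = 5.940
ΔCt(dexamethasone-stimulated) = 20.865 − 19.430 = 1.435
ΔΔCt = 1.435 − 5.940 = -4.505
Fold change = 2^(−(-4.505)) = 2^4.505 = 22.7060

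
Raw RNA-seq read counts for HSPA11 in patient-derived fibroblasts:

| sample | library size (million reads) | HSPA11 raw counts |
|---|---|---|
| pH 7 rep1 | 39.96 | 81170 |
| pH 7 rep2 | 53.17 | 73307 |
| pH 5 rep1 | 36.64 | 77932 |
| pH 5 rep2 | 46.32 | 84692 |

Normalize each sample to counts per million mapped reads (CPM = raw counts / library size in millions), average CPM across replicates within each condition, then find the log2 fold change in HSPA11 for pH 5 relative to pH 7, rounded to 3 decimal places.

CPM(pH 7 rep1) = 81170 / 39.96 = 2031.2813
CPM(pH 7 rep2) = 73307 / 53.17 = 1378.7286
CPM(pH 5 rep1) = 77932 / 36.64 = 2126.9651
CPM(pH 5 rep2) = 84692 / 46.32 = 1828.4111
mean CPM(pH 7) = 1705.0049; mean CPM(pH 5) = 1977.6881
Fold change = 1977.6881 / 1705.0049 = 1.15993
log2(1.15993) = 0.2140

0.214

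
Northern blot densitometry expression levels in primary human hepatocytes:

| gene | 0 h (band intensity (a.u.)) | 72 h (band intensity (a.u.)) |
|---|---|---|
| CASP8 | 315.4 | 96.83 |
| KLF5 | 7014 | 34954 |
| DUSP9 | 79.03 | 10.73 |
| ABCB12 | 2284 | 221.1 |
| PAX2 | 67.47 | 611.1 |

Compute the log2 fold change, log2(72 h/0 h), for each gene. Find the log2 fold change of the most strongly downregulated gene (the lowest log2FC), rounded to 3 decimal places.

-3.369

log2(96.83/315.4) = -1.704  (CASP8)
log2(34954/7014) = 2.317  (KLF5)
log2(10.73/79.03) = -2.881  (DUSP9)
log2(221.1/2284) = -3.369  (ABCB12)
log2(611.1/67.47) = 3.179  (PAX2)
ABCB12 is most strongly downregulated.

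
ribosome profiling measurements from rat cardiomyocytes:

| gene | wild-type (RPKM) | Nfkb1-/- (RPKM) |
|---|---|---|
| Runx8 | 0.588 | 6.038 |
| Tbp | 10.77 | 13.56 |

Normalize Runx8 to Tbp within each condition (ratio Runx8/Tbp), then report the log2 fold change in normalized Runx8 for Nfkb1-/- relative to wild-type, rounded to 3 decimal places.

Runx8/Tbp (wild-type) = 0.588 / 10.77 = 0.054596
Runx8/Tbp (Nfkb1-/-) = 6.038 / 13.56 = 0.44528
Fold change = 0.44528 / 0.054596 = 8.1559
log2(8.1559) = 3.0278

3.028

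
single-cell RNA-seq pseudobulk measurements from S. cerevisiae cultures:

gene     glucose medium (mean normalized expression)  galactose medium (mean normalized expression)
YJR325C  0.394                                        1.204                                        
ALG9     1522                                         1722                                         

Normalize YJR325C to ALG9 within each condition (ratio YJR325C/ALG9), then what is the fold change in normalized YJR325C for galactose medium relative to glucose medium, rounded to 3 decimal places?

2.701

YJR325C/ALG9 (glucose medium) = 0.394 / 1522 = 0.00025887
YJR325C/ALG9 (galactose medium) = 1.204 / 1722 = 0.00069919
Fold change = 0.00069919 / 0.00025887 = 2.7009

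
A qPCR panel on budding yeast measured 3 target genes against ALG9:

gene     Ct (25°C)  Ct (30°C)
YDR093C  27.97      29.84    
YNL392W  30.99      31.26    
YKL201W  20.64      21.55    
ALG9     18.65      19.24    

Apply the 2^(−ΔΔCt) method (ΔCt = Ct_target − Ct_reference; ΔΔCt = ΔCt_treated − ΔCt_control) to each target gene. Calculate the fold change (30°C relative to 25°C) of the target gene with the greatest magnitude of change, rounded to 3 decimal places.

0.412

YDR093C: ΔΔCt = (29.84−19.24) − (27.97−18.65) = 10.60 − 9.32 = 1.28; fold change = 2^-1.28 = 0.412
YNL392W: ΔΔCt = (31.26−19.24) − (30.99−18.65) = 12.02 − 12.34 = -0.32; fold change = 2^0.32 = 1.248
YKL201W: ΔΔCt = (21.55−19.24) − (20.64−18.65) = 2.31 − 1.99 = 0.32; fold change = 2^-0.32 = 0.801
YDR093C has the largest |ΔΔCt| = 1.28.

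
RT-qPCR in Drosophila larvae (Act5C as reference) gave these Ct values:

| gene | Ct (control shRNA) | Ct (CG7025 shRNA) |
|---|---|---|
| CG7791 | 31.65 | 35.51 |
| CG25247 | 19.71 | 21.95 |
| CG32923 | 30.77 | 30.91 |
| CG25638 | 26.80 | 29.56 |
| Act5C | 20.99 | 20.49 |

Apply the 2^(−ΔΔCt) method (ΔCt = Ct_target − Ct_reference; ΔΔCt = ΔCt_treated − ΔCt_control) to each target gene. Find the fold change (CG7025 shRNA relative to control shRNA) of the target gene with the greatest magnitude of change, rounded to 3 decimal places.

CG7791: ΔΔCt = (35.51−20.49) − (31.65−20.99) = 15.02 − 10.66 = 4.36; fold change = 2^-4.36 = 0.049
CG25247: ΔΔCt = (21.95−20.49) − (19.71−20.99) = 1.46 − (-1.28) = 2.74; fold change = 2^-2.74 = 0.150
CG32923: ΔΔCt = (30.91−20.49) − (30.77−20.99) = 10.42 − 9.78 = 0.64; fold change = 2^-0.64 = 0.642
CG25638: ΔΔCt = (29.56−20.49) − (26.80−20.99) = 9.07 − 5.81 = 3.26; fold change = 2^-3.26 = 0.104
CG7791 has the largest |ΔΔCt| = 4.36.

0.049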